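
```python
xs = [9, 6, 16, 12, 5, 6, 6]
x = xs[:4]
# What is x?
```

xs has length 7. The slice xs[:4] selects indices [0, 1, 2, 3] (0->9, 1->6, 2->16, 3->12), giving [9, 6, 16, 12].

[9, 6, 16, 12]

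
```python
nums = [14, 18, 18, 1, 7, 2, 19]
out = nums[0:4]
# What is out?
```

nums has length 7. The slice nums[0:4] selects indices [0, 1, 2, 3] (0->14, 1->18, 2->18, 3->1), giving [14, 18, 18, 1].

[14, 18, 18, 1]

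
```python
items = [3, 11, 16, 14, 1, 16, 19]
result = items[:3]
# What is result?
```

items has length 7. The slice items[:3] selects indices [0, 1, 2] (0->3, 1->11, 2->16), giving [3, 11, 16].

[3, 11, 16]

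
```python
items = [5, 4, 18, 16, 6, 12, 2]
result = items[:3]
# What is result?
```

items has length 7. The slice items[:3] selects indices [0, 1, 2] (0->5, 1->4, 2->18), giving [5, 4, 18].

[5, 4, 18]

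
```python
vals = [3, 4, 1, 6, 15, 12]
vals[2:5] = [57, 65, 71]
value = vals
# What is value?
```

vals starts as [3, 4, 1, 6, 15, 12] (length 6). The slice vals[2:5] covers indices [2, 3, 4] with values [1, 6, 15]. Replacing that slice with [57, 65, 71] (same length) produces [3, 4, 57, 65, 71, 12].

[3, 4, 57, 65, 71, 12]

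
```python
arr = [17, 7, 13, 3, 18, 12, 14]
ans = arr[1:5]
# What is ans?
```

arr has length 7. The slice arr[1:5] selects indices [1, 2, 3, 4] (1->7, 2->13, 3->3, 4->18), giving [7, 13, 3, 18].

[7, 13, 3, 18]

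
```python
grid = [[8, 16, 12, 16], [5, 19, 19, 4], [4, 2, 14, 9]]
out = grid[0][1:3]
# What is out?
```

grid[0] = [8, 16, 12, 16]. grid[0] has length 4. The slice grid[0][1:3] selects indices [1, 2] (1->16, 2->12), giving [16, 12].

[16, 12]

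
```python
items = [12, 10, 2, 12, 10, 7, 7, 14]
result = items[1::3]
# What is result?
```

items has length 8. The slice items[1::3] selects indices [1, 4, 7] (1->10, 4->10, 7->14), giving [10, 10, 14].

[10, 10, 14]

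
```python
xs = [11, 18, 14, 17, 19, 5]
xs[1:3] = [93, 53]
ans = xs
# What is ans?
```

xs starts as [11, 18, 14, 17, 19, 5] (length 6). The slice xs[1:3] covers indices [1, 2] with values [18, 14]. Replacing that slice with [93, 53] (same length) produces [11, 93, 53, 17, 19, 5].

[11, 93, 53, 17, 19, 5]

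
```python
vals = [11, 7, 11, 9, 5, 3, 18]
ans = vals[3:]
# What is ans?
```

vals has length 7. The slice vals[3:] selects indices [3, 4, 5, 6] (3->9, 4->5, 5->3, 6->18), giving [9, 5, 3, 18].

[9, 5, 3, 18]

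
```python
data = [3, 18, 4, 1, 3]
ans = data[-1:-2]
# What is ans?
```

data has length 5. The slice data[-1:-2] resolves to an empty index range, so the result is [].

[]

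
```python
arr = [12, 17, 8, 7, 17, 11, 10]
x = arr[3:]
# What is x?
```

arr has length 7. The slice arr[3:] selects indices [3, 4, 5, 6] (3->7, 4->17, 5->11, 6->10), giving [7, 17, 11, 10].

[7, 17, 11, 10]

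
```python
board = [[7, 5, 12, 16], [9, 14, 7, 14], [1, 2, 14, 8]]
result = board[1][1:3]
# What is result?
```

board[1] = [9, 14, 7, 14]. board[1] has length 4. The slice board[1][1:3] selects indices [1, 2] (1->14, 2->7), giving [14, 7].

[14, 7]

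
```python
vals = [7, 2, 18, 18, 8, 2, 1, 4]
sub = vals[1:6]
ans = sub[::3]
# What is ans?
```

vals has length 8. The slice vals[1:6] selects indices [1, 2, 3, 4, 5] (1->2, 2->18, 3->18, 4->8, 5->2), giving [2, 18, 18, 8, 2]. So sub = [2, 18, 18, 8, 2]. sub has length 5. The slice sub[::3] selects indices [0, 3] (0->2, 3->8), giving [2, 8].

[2, 8]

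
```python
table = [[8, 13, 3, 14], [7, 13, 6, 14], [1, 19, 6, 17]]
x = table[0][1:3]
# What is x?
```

table[0] = [8, 13, 3, 14]. table[0] has length 4. The slice table[0][1:3] selects indices [1, 2] (1->13, 2->3), giving [13, 3].

[13, 3]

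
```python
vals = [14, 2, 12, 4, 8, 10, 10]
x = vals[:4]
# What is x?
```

vals has length 7. The slice vals[:4] selects indices [0, 1, 2, 3] (0->14, 1->2, 2->12, 3->4), giving [14, 2, 12, 4].

[14, 2, 12, 4]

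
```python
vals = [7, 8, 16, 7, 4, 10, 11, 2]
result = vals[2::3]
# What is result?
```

vals has length 8. The slice vals[2::3] selects indices [2, 5] (2->16, 5->10), giving [16, 10].

[16, 10]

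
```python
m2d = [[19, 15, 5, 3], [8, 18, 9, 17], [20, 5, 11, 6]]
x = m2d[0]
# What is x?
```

m2d has 3 rows. Row 0 is [19, 15, 5, 3].

[19, 15, 5, 3]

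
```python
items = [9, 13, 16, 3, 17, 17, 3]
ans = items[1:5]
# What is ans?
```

items has length 7. The slice items[1:5] selects indices [1, 2, 3, 4] (1->13, 2->16, 3->3, 4->17), giving [13, 16, 3, 17].

[13, 16, 3, 17]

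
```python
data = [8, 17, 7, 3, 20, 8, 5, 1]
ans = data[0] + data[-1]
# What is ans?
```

data has length 8. data[0] = 8.
data has length 8. Negative index -1 maps to positive index 8 + (-1) = 7. data[7] = 1.
Sum: 8 + 1 = 9.

9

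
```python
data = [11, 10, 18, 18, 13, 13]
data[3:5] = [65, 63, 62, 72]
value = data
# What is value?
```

data starts as [11, 10, 18, 18, 13, 13] (length 6). The slice data[3:5] covers indices [3, 4] with values [18, 13]. Replacing that slice with [65, 63, 62, 72] (different length) produces [11, 10, 18, 65, 63, 62, 72, 13].

[11, 10, 18, 65, 63, 62, 72, 13]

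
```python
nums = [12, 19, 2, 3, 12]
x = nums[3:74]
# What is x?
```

nums has length 5. The slice nums[3:74] selects indices [3, 4] (3->3, 4->12), giving [3, 12].

[3, 12]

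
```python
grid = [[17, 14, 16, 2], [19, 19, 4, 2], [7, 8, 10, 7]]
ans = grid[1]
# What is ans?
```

grid has 3 rows. Row 1 is [19, 19, 4, 2].

[19, 19, 4, 2]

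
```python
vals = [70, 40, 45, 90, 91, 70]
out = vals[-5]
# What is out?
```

vals has length 6. Negative index -5 maps to positive index 6 + (-5) = 1. vals[1] = 40.

40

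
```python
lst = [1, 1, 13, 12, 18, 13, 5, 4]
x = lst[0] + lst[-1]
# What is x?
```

lst has length 8. lst[0] = 1.
lst has length 8. Negative index -1 maps to positive index 8 + (-1) = 7. lst[7] = 4.
Sum: 1 + 4 = 5.

5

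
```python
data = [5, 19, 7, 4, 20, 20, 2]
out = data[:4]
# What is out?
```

data has length 7. The slice data[:4] selects indices [0, 1, 2, 3] (0->5, 1->19, 2->7, 3->4), giving [5, 19, 7, 4].

[5, 19, 7, 4]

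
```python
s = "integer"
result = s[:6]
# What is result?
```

s has length 7. The slice s[:6] selects indices [0, 1, 2, 3, 4, 5] (0->'i', 1->'n', 2->'t', 3->'e', 4->'g', 5->'e'), giving 'intege'.

'intege'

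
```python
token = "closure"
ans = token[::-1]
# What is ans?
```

token has length 7. The slice token[::-1] selects indices [6, 5, 4, 3, 2, 1, 0] (6->'e', 5->'r', 4->'u', 3->'s', 2->'o', 1->'l', 0->'c'), giving 'erusolc'.

'erusolc'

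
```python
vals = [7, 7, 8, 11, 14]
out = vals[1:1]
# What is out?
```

vals has length 5. The slice vals[1:1] resolves to an empty index range, so the result is [].

[]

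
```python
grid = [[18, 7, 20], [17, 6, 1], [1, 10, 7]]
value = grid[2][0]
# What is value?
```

grid[2] = [1, 10, 7]. Taking column 0 of that row yields 1.

1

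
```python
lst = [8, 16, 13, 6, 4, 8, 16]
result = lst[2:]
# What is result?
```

lst has length 7. The slice lst[2:] selects indices [2, 3, 4, 5, 6] (2->13, 3->6, 4->4, 5->8, 6->16), giving [13, 6, 4, 8, 16].

[13, 6, 4, 8, 16]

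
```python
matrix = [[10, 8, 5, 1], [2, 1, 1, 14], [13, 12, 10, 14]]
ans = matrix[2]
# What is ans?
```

matrix has 3 rows. Row 2 is [13, 12, 10, 14].

[13, 12, 10, 14]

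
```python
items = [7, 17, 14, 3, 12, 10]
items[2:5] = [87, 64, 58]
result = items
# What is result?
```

items starts as [7, 17, 14, 3, 12, 10] (length 6). The slice items[2:5] covers indices [2, 3, 4] with values [14, 3, 12]. Replacing that slice with [87, 64, 58] (same length) produces [7, 17, 87, 64, 58, 10].

[7, 17, 87, 64, 58, 10]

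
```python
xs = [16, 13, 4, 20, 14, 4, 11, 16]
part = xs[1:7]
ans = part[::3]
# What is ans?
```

xs has length 8. The slice xs[1:7] selects indices [1, 2, 3, 4, 5, 6] (1->13, 2->4, 3->20, 4->14, 5->4, 6->11), giving [13, 4, 20, 14, 4, 11]. So part = [13, 4, 20, 14, 4, 11]. part has length 6. The slice part[::3] selects indices [0, 3] (0->13, 3->14), giving [13, 14].

[13, 14]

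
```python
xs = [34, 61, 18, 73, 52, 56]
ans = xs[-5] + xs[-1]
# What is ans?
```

xs has length 6. Negative index -5 maps to positive index 6 + (-5) = 1. xs[1] = 61.
xs has length 6. Negative index -1 maps to positive index 6 + (-1) = 5. xs[5] = 56.
Sum: 61 + 56 = 117.

117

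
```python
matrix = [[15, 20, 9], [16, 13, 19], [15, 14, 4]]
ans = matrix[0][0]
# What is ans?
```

matrix[0] = [15, 20, 9]. Taking column 0 of that row yields 15.

15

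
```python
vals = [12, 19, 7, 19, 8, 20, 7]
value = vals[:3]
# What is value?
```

vals has length 7. The slice vals[:3] selects indices [0, 1, 2] (0->12, 1->19, 2->7), giving [12, 19, 7].

[12, 19, 7]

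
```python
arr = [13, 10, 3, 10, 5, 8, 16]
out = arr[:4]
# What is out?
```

arr has length 7. The slice arr[:4] selects indices [0, 1, 2, 3] (0->13, 1->10, 2->3, 3->10), giving [13, 10, 3, 10].

[13, 10, 3, 10]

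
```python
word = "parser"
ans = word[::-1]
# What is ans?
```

word has length 6. The slice word[::-1] selects indices [5, 4, 3, 2, 1, 0] (5->'r', 4->'e', 3->'s', 2->'r', 1->'a', 0->'p'), giving 'resrap'.

'resrap'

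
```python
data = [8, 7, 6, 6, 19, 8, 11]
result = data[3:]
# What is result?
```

data has length 7. The slice data[3:] selects indices [3, 4, 5, 6] (3->6, 4->19, 5->8, 6->11), giving [6, 19, 8, 11].

[6, 19, 8, 11]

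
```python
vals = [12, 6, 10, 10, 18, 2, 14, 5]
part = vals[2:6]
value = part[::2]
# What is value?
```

vals has length 8. The slice vals[2:6] selects indices [2, 3, 4, 5] (2->10, 3->10, 4->18, 5->2), giving [10, 10, 18, 2]. So part = [10, 10, 18, 2]. part has length 4. The slice part[::2] selects indices [0, 2] (0->10, 2->18), giving [10, 18].

[10, 18]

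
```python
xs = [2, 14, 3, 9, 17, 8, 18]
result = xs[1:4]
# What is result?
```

xs has length 7. The slice xs[1:4] selects indices [1, 2, 3] (1->14, 2->3, 3->9), giving [14, 3, 9].

[14, 3, 9]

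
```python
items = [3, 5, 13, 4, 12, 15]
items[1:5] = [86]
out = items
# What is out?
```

items starts as [3, 5, 13, 4, 12, 15] (length 6). The slice items[1:5] covers indices [1, 2, 3, 4] with values [5, 13, 4, 12]. Replacing that slice with [86] (different length) produces [3, 86, 15].

[3, 86, 15]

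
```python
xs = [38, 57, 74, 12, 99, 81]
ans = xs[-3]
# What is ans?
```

xs has length 6. Negative index -3 maps to positive index 6 + (-3) = 3. xs[3] = 12.

12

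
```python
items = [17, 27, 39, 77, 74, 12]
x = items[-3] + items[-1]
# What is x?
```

items has length 6. Negative index -3 maps to positive index 6 + (-3) = 3. items[3] = 77.
items has length 6. Negative index -1 maps to positive index 6 + (-1) = 5. items[5] = 12.
Sum: 77 + 12 = 89.

89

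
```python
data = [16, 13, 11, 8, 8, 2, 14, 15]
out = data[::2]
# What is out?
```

data has length 8. The slice data[::2] selects indices [0, 2, 4, 6] (0->16, 2->11, 4->8, 6->14), giving [16, 11, 8, 14].

[16, 11, 8, 14]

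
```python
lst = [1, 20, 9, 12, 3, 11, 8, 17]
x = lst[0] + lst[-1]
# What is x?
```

lst has length 8. lst[0] = 1.
lst has length 8. Negative index -1 maps to positive index 8 + (-1) = 7. lst[7] = 17.
Sum: 1 + 17 = 18.

18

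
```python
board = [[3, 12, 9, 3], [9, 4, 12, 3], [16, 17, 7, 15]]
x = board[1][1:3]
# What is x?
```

board[1] = [9, 4, 12, 3]. board[1] has length 4. The slice board[1][1:3] selects indices [1, 2] (1->4, 2->12), giving [4, 12].

[4, 12]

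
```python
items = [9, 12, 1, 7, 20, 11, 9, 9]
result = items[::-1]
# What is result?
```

items has length 8. The slice items[::-1] selects indices [7, 6, 5, 4, 3, 2, 1, 0] (7->9, 6->9, 5->11, 4->20, 3->7, 2->1, 1->12, 0->9), giving [9, 9, 11, 20, 7, 1, 12, 9].

[9, 9, 11, 20, 7, 1, 12, 9]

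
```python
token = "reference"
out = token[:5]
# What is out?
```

token has length 9. The slice token[:5] selects indices [0, 1, 2, 3, 4] (0->'r', 1->'e', 2->'f', 3->'e', 4->'r'), giving 'refer'.

'refer'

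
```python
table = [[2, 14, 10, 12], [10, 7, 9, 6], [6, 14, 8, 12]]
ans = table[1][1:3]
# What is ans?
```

table[1] = [10, 7, 9, 6]. table[1] has length 4. The slice table[1][1:3] selects indices [1, 2] (1->7, 2->9), giving [7, 9].

[7, 9]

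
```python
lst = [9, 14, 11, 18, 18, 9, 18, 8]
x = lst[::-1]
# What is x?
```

lst has length 8. The slice lst[::-1] selects indices [7, 6, 5, 4, 3, 2, 1, 0] (7->8, 6->18, 5->9, 4->18, 3->18, 2->11, 1->14, 0->9), giving [8, 18, 9, 18, 18, 11, 14, 9].

[8, 18, 9, 18, 18, 11, 14, 9]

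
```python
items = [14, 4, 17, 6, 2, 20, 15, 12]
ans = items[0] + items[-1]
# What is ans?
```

items has length 8. items[0] = 14.
items has length 8. Negative index -1 maps to positive index 8 + (-1) = 7. items[7] = 12.
Sum: 14 + 12 = 26.

26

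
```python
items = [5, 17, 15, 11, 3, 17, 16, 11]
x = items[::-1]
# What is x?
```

items has length 8. The slice items[::-1] selects indices [7, 6, 5, 4, 3, 2, 1, 0] (7->11, 6->16, 5->17, 4->3, 3->11, 2->15, 1->17, 0->5), giving [11, 16, 17, 3, 11, 15, 17, 5].

[11, 16, 17, 3, 11, 15, 17, 5]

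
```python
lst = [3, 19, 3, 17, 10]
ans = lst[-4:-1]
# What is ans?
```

lst has length 5. The slice lst[-4:-1] selects indices [1, 2, 3] (1->19, 2->3, 3->17), giving [19, 3, 17].

[19, 3, 17]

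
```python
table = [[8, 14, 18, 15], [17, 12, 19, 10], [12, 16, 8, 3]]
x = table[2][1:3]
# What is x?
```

table[2] = [12, 16, 8, 3]. table[2] has length 4. The slice table[2][1:3] selects indices [1, 2] (1->16, 2->8), giving [16, 8].

[16, 8]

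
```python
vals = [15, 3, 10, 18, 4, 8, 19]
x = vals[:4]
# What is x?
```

vals has length 7. The slice vals[:4] selects indices [0, 1, 2, 3] (0->15, 1->3, 2->10, 3->18), giving [15, 3, 10, 18].

[15, 3, 10, 18]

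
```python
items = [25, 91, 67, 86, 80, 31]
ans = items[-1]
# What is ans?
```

items has length 6. Negative index -1 maps to positive index 6 + (-1) = 5. items[5] = 31.

31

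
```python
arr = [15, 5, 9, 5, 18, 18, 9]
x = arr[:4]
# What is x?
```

arr has length 7. The slice arr[:4] selects indices [0, 1, 2, 3] (0->15, 1->5, 2->9, 3->5), giving [15, 5, 9, 5].

[15, 5, 9, 5]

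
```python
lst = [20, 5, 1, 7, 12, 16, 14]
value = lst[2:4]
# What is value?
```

lst has length 7. The slice lst[2:4] selects indices [2, 3] (2->1, 3->7), giving [1, 7].

[1, 7]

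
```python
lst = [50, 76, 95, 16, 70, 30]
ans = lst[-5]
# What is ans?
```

lst has length 6. Negative index -5 maps to positive index 6 + (-5) = 1. lst[1] = 76.

76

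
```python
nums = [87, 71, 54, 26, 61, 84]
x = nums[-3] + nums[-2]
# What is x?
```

nums has length 6. Negative index -3 maps to positive index 6 + (-3) = 3. nums[3] = 26.
nums has length 6. Negative index -2 maps to positive index 6 + (-2) = 4. nums[4] = 61.
Sum: 26 + 61 = 87.

87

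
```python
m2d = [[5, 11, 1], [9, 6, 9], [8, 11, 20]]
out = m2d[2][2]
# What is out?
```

m2d[2] = [8, 11, 20]. Taking column 2 of that row yields 20.

20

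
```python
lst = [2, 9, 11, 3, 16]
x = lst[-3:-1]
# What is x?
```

lst has length 5. The slice lst[-3:-1] selects indices [2, 3] (2->11, 3->3), giving [11, 3].

[11, 3]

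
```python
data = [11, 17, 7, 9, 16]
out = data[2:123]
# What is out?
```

data has length 5. The slice data[2:123] selects indices [2, 3, 4] (2->7, 3->9, 4->16), giving [7, 9, 16].

[7, 9, 16]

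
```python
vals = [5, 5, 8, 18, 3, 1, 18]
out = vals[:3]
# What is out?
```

vals has length 7. The slice vals[:3] selects indices [0, 1, 2] (0->5, 1->5, 2->8), giving [5, 5, 8].

[5, 5, 8]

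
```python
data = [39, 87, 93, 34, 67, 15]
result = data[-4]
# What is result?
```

data has length 6. Negative index -4 maps to positive index 6 + (-4) = 2. data[2] = 93.

93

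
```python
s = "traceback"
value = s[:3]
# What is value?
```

s has length 9. The slice s[:3] selects indices [0, 1, 2] (0->'t', 1->'r', 2->'a'), giving 'tra'.

'tra'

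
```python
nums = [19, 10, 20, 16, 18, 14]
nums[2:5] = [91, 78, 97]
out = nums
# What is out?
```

nums starts as [19, 10, 20, 16, 18, 14] (length 6). The slice nums[2:5] covers indices [2, 3, 4] with values [20, 16, 18]. Replacing that slice with [91, 78, 97] (same length) produces [19, 10, 91, 78, 97, 14].

[19, 10, 91, 78, 97, 14]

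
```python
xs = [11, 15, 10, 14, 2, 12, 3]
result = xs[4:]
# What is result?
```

xs has length 7. The slice xs[4:] selects indices [4, 5, 6] (4->2, 5->12, 6->3), giving [2, 12, 3].

[2, 12, 3]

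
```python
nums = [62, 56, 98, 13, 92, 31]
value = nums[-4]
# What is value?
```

nums has length 6. Negative index -4 maps to positive index 6 + (-4) = 2. nums[2] = 98.

98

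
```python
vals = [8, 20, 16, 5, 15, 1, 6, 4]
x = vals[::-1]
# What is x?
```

vals has length 8. The slice vals[::-1] selects indices [7, 6, 5, 4, 3, 2, 1, 0] (7->4, 6->6, 5->1, 4->15, 3->5, 2->16, 1->20, 0->8), giving [4, 6, 1, 15, 5, 16, 20, 8].

[4, 6, 1, 15, 5, 16, 20, 8]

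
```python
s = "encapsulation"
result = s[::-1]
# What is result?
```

s has length 13. The slice s[::-1] selects indices [12, 11, 10, 9, 8, 7, 6, 5, 4, 3, 2, 1, 0] (12->'n', 11->'o', 10->'i', 9->'t', 8->'a', 7->'l', 6->'u', 5->'s', 4->'p', 3->'a', 2->'c', 1->'n', 0->'e'), giving 'noitaluspacne'.

'noitaluspacne'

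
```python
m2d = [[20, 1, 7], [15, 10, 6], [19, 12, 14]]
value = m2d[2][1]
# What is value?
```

m2d[2] = [19, 12, 14]. Taking column 1 of that row yields 12.

12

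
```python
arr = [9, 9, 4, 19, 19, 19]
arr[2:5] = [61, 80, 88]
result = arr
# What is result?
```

arr starts as [9, 9, 4, 19, 19, 19] (length 6). The slice arr[2:5] covers indices [2, 3, 4] with values [4, 19, 19]. Replacing that slice with [61, 80, 88] (same length) produces [9, 9, 61, 80, 88, 19].

[9, 9, 61, 80, 88, 19]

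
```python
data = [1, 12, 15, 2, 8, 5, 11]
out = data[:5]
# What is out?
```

data has length 7. The slice data[:5] selects indices [0, 1, 2, 3, 4] (0->1, 1->12, 2->15, 3->2, 4->8), giving [1, 12, 15, 2, 8].

[1, 12, 15, 2, 8]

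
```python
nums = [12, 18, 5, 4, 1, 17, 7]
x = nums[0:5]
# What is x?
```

nums has length 7. The slice nums[0:5] selects indices [0, 1, 2, 3, 4] (0->12, 1->18, 2->5, 3->4, 4->1), giving [12, 18, 5, 4, 1].

[12, 18, 5, 4, 1]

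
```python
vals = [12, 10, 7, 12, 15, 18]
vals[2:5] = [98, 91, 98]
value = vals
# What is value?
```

vals starts as [12, 10, 7, 12, 15, 18] (length 6). The slice vals[2:5] covers indices [2, 3, 4] with values [7, 12, 15]. Replacing that slice with [98, 91, 98] (same length) produces [12, 10, 98, 91, 98, 18].

[12, 10, 98, 91, 98, 18]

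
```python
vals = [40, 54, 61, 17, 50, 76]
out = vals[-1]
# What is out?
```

vals has length 6. Negative index -1 maps to positive index 6 + (-1) = 5. vals[5] = 76.

76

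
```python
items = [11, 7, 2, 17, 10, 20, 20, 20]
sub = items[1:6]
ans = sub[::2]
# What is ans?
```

items has length 8. The slice items[1:6] selects indices [1, 2, 3, 4, 5] (1->7, 2->2, 3->17, 4->10, 5->20), giving [7, 2, 17, 10, 20]. So sub = [7, 2, 17, 10, 20]. sub has length 5. The slice sub[::2] selects indices [0, 2, 4] (0->7, 2->17, 4->20), giving [7, 17, 20].

[7, 17, 20]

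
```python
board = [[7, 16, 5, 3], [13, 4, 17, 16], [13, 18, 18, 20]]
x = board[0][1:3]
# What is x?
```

board[0] = [7, 16, 5, 3]. board[0] has length 4. The slice board[0][1:3] selects indices [1, 2] (1->16, 2->5), giving [16, 5].

[16, 5]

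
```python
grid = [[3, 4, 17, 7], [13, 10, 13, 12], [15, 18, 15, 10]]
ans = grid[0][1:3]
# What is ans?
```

grid[0] = [3, 4, 17, 7]. grid[0] has length 4. The slice grid[0][1:3] selects indices [1, 2] (1->4, 2->17), giving [4, 17].

[4, 17]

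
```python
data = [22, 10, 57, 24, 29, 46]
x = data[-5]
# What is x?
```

data has length 6. Negative index -5 maps to positive index 6 + (-5) = 1. data[1] = 10.

10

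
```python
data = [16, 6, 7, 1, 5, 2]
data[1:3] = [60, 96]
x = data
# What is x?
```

data starts as [16, 6, 7, 1, 5, 2] (length 6). The slice data[1:3] covers indices [1, 2] with values [6, 7]. Replacing that slice with [60, 96] (same length) produces [16, 60, 96, 1, 5, 2].

[16, 60, 96, 1, 5, 2]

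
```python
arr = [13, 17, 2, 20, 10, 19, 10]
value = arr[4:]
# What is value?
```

arr has length 7. The slice arr[4:] selects indices [4, 5, 6] (4->10, 5->19, 6->10), giving [10, 19, 10].

[10, 19, 10]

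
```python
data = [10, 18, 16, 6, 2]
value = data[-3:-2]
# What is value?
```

data has length 5. The slice data[-3:-2] selects indices [2] (2->16), giving [16].

[16]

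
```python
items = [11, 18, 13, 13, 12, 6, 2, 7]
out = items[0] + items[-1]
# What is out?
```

items has length 8. items[0] = 11.
items has length 8. Negative index -1 maps to positive index 8 + (-1) = 7. items[7] = 7.
Sum: 11 + 7 = 18.

18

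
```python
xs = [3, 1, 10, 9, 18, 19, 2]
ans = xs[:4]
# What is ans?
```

xs has length 7. The slice xs[:4] selects indices [0, 1, 2, 3] (0->3, 1->1, 2->10, 3->9), giving [3, 1, 10, 9].

[3, 1, 10, 9]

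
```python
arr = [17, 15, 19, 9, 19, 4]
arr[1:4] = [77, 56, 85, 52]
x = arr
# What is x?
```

arr starts as [17, 15, 19, 9, 19, 4] (length 6). The slice arr[1:4] covers indices [1, 2, 3] with values [15, 19, 9]. Replacing that slice with [77, 56, 85, 52] (different length) produces [17, 77, 56, 85, 52, 19, 4].

[17, 77, 56, 85, 52, 19, 4]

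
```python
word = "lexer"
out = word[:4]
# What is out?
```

word has length 5. The slice word[:4] selects indices [0, 1, 2, 3] (0->'l', 1->'e', 2->'x', 3->'e'), giving 'lexe'.

'lexe'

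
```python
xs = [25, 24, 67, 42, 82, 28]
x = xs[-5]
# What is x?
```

xs has length 6. Negative index -5 maps to positive index 6 + (-5) = 1. xs[1] = 24.

24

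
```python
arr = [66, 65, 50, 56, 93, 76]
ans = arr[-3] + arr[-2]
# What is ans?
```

arr has length 6. Negative index -3 maps to positive index 6 + (-3) = 3. arr[3] = 56.
arr has length 6. Negative index -2 maps to positive index 6 + (-2) = 4. arr[4] = 93.
Sum: 56 + 93 = 149.

149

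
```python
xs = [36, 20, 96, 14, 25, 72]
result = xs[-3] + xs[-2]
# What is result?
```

xs has length 6. Negative index -3 maps to positive index 6 + (-3) = 3. xs[3] = 14.
xs has length 6. Negative index -2 maps to positive index 6 + (-2) = 4. xs[4] = 25.
Sum: 14 + 25 = 39.

39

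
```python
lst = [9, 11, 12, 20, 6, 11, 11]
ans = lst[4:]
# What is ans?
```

lst has length 7. The slice lst[4:] selects indices [4, 5, 6] (4->6, 5->11, 6->11), giving [6, 11, 11].

[6, 11, 11]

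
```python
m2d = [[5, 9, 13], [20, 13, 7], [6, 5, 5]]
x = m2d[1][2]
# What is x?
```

m2d[1] = [20, 13, 7]. Taking column 2 of that row yields 7.

7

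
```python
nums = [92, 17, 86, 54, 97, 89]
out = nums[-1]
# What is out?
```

nums has length 6. Negative index -1 maps to positive index 6 + (-1) = 5. nums[5] = 89.

89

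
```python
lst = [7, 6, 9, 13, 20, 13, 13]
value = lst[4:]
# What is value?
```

lst has length 7. The slice lst[4:] selects indices [4, 5, 6] (4->20, 5->13, 6->13), giving [20, 13, 13].

[20, 13, 13]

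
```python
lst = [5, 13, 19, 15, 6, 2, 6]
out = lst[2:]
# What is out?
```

lst has length 7. The slice lst[2:] selects indices [2, 3, 4, 5, 6] (2->19, 3->15, 4->6, 5->2, 6->6), giving [19, 15, 6, 2, 6].

[19, 15, 6, 2, 6]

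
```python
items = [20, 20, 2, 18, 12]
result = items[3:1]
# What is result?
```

items has length 5. The slice items[3:1] resolves to an empty index range, so the result is [].

[]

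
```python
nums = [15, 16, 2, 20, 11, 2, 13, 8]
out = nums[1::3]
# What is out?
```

nums has length 8. The slice nums[1::3] selects indices [1, 4, 7] (1->16, 4->11, 7->8), giving [16, 11, 8].

[16, 11, 8]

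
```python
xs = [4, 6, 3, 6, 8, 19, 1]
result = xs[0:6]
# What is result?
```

xs has length 7. The slice xs[0:6] selects indices [0, 1, 2, 3, 4, 5] (0->4, 1->6, 2->3, 3->6, 4->8, 5->19), giving [4, 6, 3, 6, 8, 19].

[4, 6, 3, 6, 8, 19]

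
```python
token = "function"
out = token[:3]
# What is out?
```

token has length 8. The slice token[:3] selects indices [0, 1, 2] (0->'f', 1->'u', 2->'n'), giving 'fun'.

'fun'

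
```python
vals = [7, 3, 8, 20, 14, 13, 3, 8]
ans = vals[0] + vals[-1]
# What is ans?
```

vals has length 8. vals[0] = 7.
vals has length 8. Negative index -1 maps to positive index 8 + (-1) = 7. vals[7] = 8.
Sum: 7 + 8 = 15.

15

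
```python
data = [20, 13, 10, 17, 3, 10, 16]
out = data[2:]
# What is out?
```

data has length 7. The slice data[2:] selects indices [2, 3, 4, 5, 6] (2->10, 3->17, 4->3, 5->10, 6->16), giving [10, 17, 3, 10, 16].

[10, 17, 3, 10, 16]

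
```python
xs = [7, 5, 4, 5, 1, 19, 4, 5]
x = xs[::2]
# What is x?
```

xs has length 8. The slice xs[::2] selects indices [0, 2, 4, 6] (0->7, 2->4, 4->1, 6->4), giving [7, 4, 1, 4].

[7, 4, 1, 4]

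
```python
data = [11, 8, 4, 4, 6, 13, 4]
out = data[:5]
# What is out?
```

data has length 7. The slice data[:5] selects indices [0, 1, 2, 3, 4] (0->11, 1->8, 2->4, 3->4, 4->6), giving [11, 8, 4, 4, 6].

[11, 8, 4, 4, 6]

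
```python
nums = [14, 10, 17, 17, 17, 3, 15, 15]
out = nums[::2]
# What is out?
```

nums has length 8. The slice nums[::2] selects indices [0, 2, 4, 6] (0->14, 2->17, 4->17, 6->15), giving [14, 17, 17, 15].

[14, 17, 17, 15]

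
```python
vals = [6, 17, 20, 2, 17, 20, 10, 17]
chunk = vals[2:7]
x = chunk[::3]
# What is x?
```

vals has length 8. The slice vals[2:7] selects indices [2, 3, 4, 5, 6] (2->20, 3->2, 4->17, 5->20, 6->10), giving [20, 2, 17, 20, 10]. So chunk = [20, 2, 17, 20, 10]. chunk has length 5. The slice chunk[::3] selects indices [0, 3] (0->20, 3->20), giving [20, 20].

[20, 20]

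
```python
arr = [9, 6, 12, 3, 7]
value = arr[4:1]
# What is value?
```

arr has length 5. The slice arr[4:1] resolves to an empty index range, so the result is [].

[]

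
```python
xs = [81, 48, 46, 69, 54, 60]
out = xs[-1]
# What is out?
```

xs has length 6. Negative index -1 maps to positive index 6 + (-1) = 5. xs[5] = 60.

60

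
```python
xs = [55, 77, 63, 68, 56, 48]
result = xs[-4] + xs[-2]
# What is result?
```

xs has length 6. Negative index -4 maps to positive index 6 + (-4) = 2. xs[2] = 63.
xs has length 6. Negative index -2 maps to positive index 6 + (-2) = 4. xs[4] = 56.
Sum: 63 + 56 = 119.

119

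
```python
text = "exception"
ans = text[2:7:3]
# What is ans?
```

text has length 9. The slice text[2:7:3] selects indices [2, 5] (2->'c', 5->'t'), giving 'ct'.

'ct'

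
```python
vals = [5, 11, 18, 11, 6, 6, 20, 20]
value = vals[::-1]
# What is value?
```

vals has length 8. The slice vals[::-1] selects indices [7, 6, 5, 4, 3, 2, 1, 0] (7->20, 6->20, 5->6, 4->6, 3->11, 2->18, 1->11, 0->5), giving [20, 20, 6, 6, 11, 18, 11, 5].

[20, 20, 6, 6, 11, 18, 11, 5]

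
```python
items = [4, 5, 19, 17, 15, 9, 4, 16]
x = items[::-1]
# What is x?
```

items has length 8. The slice items[::-1] selects indices [7, 6, 5, 4, 3, 2, 1, 0] (7->16, 6->4, 5->9, 4->15, 3->17, 2->19, 1->5, 0->4), giving [16, 4, 9, 15, 17, 19, 5, 4].

[16, 4, 9, 15, 17, 19, 5, 4]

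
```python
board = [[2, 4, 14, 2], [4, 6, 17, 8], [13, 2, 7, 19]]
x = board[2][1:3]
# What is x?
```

board[2] = [13, 2, 7, 19]. board[2] has length 4. The slice board[2][1:3] selects indices [1, 2] (1->2, 2->7), giving [2, 7].

[2, 7]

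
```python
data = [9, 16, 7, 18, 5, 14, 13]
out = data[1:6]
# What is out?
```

data has length 7. The slice data[1:6] selects indices [1, 2, 3, 4, 5] (1->16, 2->7, 3->18, 4->5, 5->14), giving [16, 7, 18, 5, 14].

[16, 7, 18, 5, 14]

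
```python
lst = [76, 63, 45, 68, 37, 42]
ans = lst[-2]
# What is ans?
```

lst has length 6. Negative index -2 maps to positive index 6 + (-2) = 4. lst[4] = 37.

37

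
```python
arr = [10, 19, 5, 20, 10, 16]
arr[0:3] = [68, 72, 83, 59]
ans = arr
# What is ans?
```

arr starts as [10, 19, 5, 20, 10, 16] (length 6). The slice arr[0:3] covers indices [0, 1, 2] with values [10, 19, 5]. Replacing that slice with [68, 72, 83, 59] (different length) produces [68, 72, 83, 59, 20, 10, 16].

[68, 72, 83, 59, 20, 10, 16]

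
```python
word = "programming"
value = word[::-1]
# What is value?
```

word has length 11. The slice word[::-1] selects indices [10, 9, 8, 7, 6, 5, 4, 3, 2, 1, 0] (10->'g', 9->'n', 8->'i', 7->'m', 6->'m', 5->'a', 4->'r', 3->'g', 2->'o', 1->'r', 0->'p'), giving 'gnimmargorp'.

'gnimmargorp'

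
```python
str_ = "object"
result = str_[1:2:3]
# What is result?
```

str_ has length 6. The slice str_[1:2:3] selects indices [1] (1->'b'), giving 'b'.

'b'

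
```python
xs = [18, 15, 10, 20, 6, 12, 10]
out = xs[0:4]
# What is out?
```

xs has length 7. The slice xs[0:4] selects indices [0, 1, 2, 3] (0->18, 1->15, 2->10, 3->20), giving [18, 15, 10, 20].

[18, 15, 10, 20]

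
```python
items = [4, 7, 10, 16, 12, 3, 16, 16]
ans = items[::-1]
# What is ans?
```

items has length 8. The slice items[::-1] selects indices [7, 6, 5, 4, 3, 2, 1, 0] (7->16, 6->16, 5->3, 4->12, 3->16, 2->10, 1->7, 0->4), giving [16, 16, 3, 12, 16, 10, 7, 4].

[16, 16, 3, 12, 16, 10, 7, 4]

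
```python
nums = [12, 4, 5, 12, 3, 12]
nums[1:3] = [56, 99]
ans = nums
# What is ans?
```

nums starts as [12, 4, 5, 12, 3, 12] (length 6). The slice nums[1:3] covers indices [1, 2] with values [4, 5]. Replacing that slice with [56, 99] (same length) produces [12, 56, 99, 12, 3, 12].

[12, 56, 99, 12, 3, 12]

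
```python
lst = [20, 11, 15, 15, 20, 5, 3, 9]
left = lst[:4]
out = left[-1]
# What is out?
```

lst has length 8. The slice lst[:4] selects indices [0, 1, 2, 3] (0->20, 1->11, 2->15, 3->15), giving [20, 11, 15, 15]. So left = [20, 11, 15, 15]. Then left[-1] = 15.

15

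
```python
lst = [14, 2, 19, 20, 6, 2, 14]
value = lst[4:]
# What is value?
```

lst has length 7. The slice lst[4:] selects indices [4, 5, 6] (4->6, 5->2, 6->14), giving [6, 2, 14].

[6, 2, 14]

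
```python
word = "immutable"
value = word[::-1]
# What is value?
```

word has length 9. The slice word[::-1] selects indices [8, 7, 6, 5, 4, 3, 2, 1, 0] (8->'e', 7->'l', 6->'b', 5->'a', 4->'t', 3->'u', 2->'m', 1->'m', 0->'i'), giving 'elbatummi'.

'elbatummi'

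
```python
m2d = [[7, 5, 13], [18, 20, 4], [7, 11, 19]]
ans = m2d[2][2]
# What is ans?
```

m2d[2] = [7, 11, 19]. Taking column 2 of that row yields 19.

19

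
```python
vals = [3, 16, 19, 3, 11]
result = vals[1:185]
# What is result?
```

vals has length 5. The slice vals[1:185] selects indices [1, 2, 3, 4] (1->16, 2->19, 3->3, 4->11), giving [16, 19, 3, 11].

[16, 19, 3, 11]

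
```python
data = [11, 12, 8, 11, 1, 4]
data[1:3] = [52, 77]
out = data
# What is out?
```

data starts as [11, 12, 8, 11, 1, 4] (length 6). The slice data[1:3] covers indices [1, 2] with values [12, 8]. Replacing that slice with [52, 77] (same length) produces [11, 52, 77, 11, 1, 4].

[11, 52, 77, 11, 1, 4]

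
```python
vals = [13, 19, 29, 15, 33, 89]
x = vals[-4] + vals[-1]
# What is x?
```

vals has length 6. Negative index -4 maps to positive index 6 + (-4) = 2. vals[2] = 29.
vals has length 6. Negative index -1 maps to positive index 6 + (-1) = 5. vals[5] = 89.
Sum: 29 + 89 = 118.

118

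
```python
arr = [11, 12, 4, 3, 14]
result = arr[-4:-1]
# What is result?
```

arr has length 5. The slice arr[-4:-1] selects indices [1, 2, 3] (1->12, 2->4, 3->3), giving [12, 4, 3].

[12, 4, 3]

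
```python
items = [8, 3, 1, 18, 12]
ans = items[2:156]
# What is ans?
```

items has length 5. The slice items[2:156] selects indices [2, 3, 4] (2->1, 3->18, 4->12), giving [1, 18, 12].

[1, 18, 12]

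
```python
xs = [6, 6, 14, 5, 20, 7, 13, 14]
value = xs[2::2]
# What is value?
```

xs has length 8. The slice xs[2::2] selects indices [2, 4, 6] (2->14, 4->20, 6->13), giving [14, 20, 13].

[14, 20, 13]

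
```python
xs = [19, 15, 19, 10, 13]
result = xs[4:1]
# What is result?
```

xs has length 5. The slice xs[4:1] resolves to an empty index range, so the result is [].

[]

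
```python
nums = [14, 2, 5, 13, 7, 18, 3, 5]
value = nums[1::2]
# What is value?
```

nums has length 8. The slice nums[1::2] selects indices [1, 3, 5, 7] (1->2, 3->13, 5->18, 7->5), giving [2, 13, 18, 5].

[2, 13, 18, 5]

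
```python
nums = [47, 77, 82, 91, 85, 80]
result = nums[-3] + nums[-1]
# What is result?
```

nums has length 6. Negative index -3 maps to positive index 6 + (-3) = 3. nums[3] = 91.
nums has length 6. Negative index -1 maps to positive index 6 + (-1) = 5. nums[5] = 80.
Sum: 91 + 80 = 171.

171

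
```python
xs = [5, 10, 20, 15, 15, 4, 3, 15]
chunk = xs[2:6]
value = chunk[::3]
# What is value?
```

xs has length 8. The slice xs[2:6] selects indices [2, 3, 4, 5] (2->20, 3->15, 4->15, 5->4), giving [20, 15, 15, 4]. So chunk = [20, 15, 15, 4]. chunk has length 4. The slice chunk[::3] selects indices [0, 3] (0->20, 3->4), giving [20, 4].

[20, 4]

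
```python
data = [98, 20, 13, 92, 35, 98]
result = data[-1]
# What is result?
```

data has length 6. Negative index -1 maps to positive index 6 + (-1) = 5. data[5] = 98.

98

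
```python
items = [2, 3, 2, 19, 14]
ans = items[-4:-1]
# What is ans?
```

items has length 5. The slice items[-4:-1] selects indices [1, 2, 3] (1->3, 2->2, 3->19), giving [3, 2, 19].

[3, 2, 19]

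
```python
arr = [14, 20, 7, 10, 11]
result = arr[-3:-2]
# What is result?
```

arr has length 5. The slice arr[-3:-2] selects indices [2] (2->7), giving [7].

[7]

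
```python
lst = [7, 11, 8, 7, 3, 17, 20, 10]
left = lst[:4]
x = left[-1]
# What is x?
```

lst has length 8. The slice lst[:4] selects indices [0, 1, 2, 3] (0->7, 1->11, 2->8, 3->7), giving [7, 11, 8, 7]. So left = [7, 11, 8, 7]. Then left[-1] = 7.

7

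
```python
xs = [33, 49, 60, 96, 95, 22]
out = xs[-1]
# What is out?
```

xs has length 6. Negative index -1 maps to positive index 6 + (-1) = 5. xs[5] = 22.

22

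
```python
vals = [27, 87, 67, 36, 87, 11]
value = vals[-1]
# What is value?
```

vals has length 6. Negative index -1 maps to positive index 6 + (-1) = 5. vals[5] = 11.

11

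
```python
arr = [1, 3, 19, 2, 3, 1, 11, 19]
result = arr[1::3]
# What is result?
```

arr has length 8. The slice arr[1::3] selects indices [1, 4, 7] (1->3, 4->3, 7->19), giving [3, 3, 19].

[3, 3, 19]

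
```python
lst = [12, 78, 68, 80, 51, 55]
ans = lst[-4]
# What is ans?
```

lst has length 6. Negative index -4 maps to positive index 6 + (-4) = 2. lst[2] = 68.

68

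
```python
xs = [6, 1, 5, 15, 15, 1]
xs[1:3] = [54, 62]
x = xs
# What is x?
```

xs starts as [6, 1, 5, 15, 15, 1] (length 6). The slice xs[1:3] covers indices [1, 2] with values [1, 5]. Replacing that slice with [54, 62] (same length) produces [6, 54, 62, 15, 15, 1].

[6, 54, 62, 15, 15, 1]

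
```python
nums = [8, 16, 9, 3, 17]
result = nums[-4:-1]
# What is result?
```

nums has length 5. The slice nums[-4:-1] selects indices [1, 2, 3] (1->16, 2->9, 3->3), giving [16, 9, 3].

[16, 9, 3]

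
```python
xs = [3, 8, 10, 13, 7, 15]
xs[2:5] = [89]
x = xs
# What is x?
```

xs starts as [3, 8, 10, 13, 7, 15] (length 6). The slice xs[2:5] covers indices [2, 3, 4] with values [10, 13, 7]. Replacing that slice with [89] (different length) produces [3, 8, 89, 15].

[3, 8, 89, 15]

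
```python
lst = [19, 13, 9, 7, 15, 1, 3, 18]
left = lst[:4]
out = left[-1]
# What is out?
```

lst has length 8. The slice lst[:4] selects indices [0, 1, 2, 3] (0->19, 1->13, 2->9, 3->7), giving [19, 13, 9, 7]. So left = [19, 13, 9, 7]. Then left[-1] = 7.

7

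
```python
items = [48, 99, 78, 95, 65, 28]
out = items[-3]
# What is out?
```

items has length 6. Negative index -3 maps to positive index 6 + (-3) = 3. items[3] = 95.

95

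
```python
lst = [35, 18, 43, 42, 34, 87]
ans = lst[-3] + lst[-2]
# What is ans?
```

lst has length 6. Negative index -3 maps to positive index 6 + (-3) = 3. lst[3] = 42.
lst has length 6. Negative index -2 maps to positive index 6 + (-2) = 4. lst[4] = 34.
Sum: 42 + 34 = 76.

76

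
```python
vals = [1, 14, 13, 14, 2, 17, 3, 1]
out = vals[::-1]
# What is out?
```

vals has length 8. The slice vals[::-1] selects indices [7, 6, 5, 4, 3, 2, 1, 0] (7->1, 6->3, 5->17, 4->2, 3->14, 2->13, 1->14, 0->1), giving [1, 3, 17, 2, 14, 13, 14, 1].

[1, 3, 17, 2, 14, 13, 14, 1]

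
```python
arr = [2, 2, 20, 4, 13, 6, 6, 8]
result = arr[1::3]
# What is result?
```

arr has length 8. The slice arr[1::3] selects indices [1, 4, 7] (1->2, 4->13, 7->8), giving [2, 13, 8].

[2, 13, 8]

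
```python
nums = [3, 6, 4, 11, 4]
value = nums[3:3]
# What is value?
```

nums has length 5. The slice nums[3:3] resolves to an empty index range, so the result is [].

[]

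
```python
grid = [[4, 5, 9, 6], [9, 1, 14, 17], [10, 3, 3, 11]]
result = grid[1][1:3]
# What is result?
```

grid[1] = [9, 1, 14, 17]. grid[1] has length 4. The slice grid[1][1:3] selects indices [1, 2] (1->1, 2->14), giving [1, 14].

[1, 14]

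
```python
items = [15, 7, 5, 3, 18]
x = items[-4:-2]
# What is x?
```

items has length 5. The slice items[-4:-2] selects indices [1, 2] (1->7, 2->5), giving [7, 5].

[7, 5]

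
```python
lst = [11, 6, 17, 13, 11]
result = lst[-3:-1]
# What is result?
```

lst has length 5. The slice lst[-3:-1] selects indices [2, 3] (2->17, 3->13), giving [17, 13].

[17, 13]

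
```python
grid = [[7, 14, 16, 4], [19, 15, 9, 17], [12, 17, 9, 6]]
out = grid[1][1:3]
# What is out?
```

grid[1] = [19, 15, 9, 17]. grid[1] has length 4. The slice grid[1][1:3] selects indices [1, 2] (1->15, 2->9), giving [15, 9].

[15, 9]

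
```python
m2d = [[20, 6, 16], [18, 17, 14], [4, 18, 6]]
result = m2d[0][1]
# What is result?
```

m2d[0] = [20, 6, 16]. Taking column 1 of that row yields 6.

6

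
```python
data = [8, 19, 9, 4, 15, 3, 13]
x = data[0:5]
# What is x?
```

data has length 7. The slice data[0:5] selects indices [0, 1, 2, 3, 4] (0->8, 1->19, 2->9, 3->4, 4->15), giving [8, 19, 9, 4, 15].

[8, 19, 9, 4, 15]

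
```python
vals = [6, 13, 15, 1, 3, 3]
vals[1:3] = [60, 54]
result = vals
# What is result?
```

vals starts as [6, 13, 15, 1, 3, 3] (length 6). The slice vals[1:3] covers indices [1, 2] with values [13, 15]. Replacing that slice with [60, 54] (same length) produces [6, 60, 54, 1, 3, 3].

[6, 60, 54, 1, 3, 3]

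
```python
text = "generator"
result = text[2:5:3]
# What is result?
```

text has length 9. The slice text[2:5:3] selects indices [2] (2->'n'), giving 'n'.

'n'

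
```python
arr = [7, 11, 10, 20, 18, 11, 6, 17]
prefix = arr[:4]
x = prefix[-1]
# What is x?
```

arr has length 8. The slice arr[:4] selects indices [0, 1, 2, 3] (0->7, 1->11, 2->10, 3->20), giving [7, 11, 10, 20]. So prefix = [7, 11, 10, 20]. Then prefix[-1] = 20.

20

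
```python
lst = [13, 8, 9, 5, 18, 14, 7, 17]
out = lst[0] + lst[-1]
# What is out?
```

lst has length 8. lst[0] = 13.
lst has length 8. Negative index -1 maps to positive index 8 + (-1) = 7. lst[7] = 17.
Sum: 13 + 17 = 30.

30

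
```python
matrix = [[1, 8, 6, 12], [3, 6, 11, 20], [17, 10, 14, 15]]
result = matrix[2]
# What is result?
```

matrix has 3 rows. Row 2 is [17, 10, 14, 15].

[17, 10, 14, 15]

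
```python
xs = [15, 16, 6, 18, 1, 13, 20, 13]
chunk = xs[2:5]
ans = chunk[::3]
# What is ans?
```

xs has length 8. The slice xs[2:5] selects indices [2, 3, 4] (2->6, 3->18, 4->1), giving [6, 18, 1]. So chunk = [6, 18, 1]. chunk has length 3. The slice chunk[::3] selects indices [0] (0->6), giving [6].

[6]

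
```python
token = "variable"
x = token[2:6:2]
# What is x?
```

token has length 8. The slice token[2:6:2] selects indices [2, 4] (2->'r', 4->'a'), giving 'ra'.

'ra'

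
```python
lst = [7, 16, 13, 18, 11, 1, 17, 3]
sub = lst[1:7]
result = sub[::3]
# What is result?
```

lst has length 8. The slice lst[1:7] selects indices [1, 2, 3, 4, 5, 6] (1->16, 2->13, 3->18, 4->11, 5->1, 6->17), giving [16, 13, 18, 11, 1, 17]. So sub = [16, 13, 18, 11, 1, 17]. sub has length 6. The slice sub[::3] selects indices [0, 3] (0->16, 3->11), giving [16, 11].

[16, 11]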